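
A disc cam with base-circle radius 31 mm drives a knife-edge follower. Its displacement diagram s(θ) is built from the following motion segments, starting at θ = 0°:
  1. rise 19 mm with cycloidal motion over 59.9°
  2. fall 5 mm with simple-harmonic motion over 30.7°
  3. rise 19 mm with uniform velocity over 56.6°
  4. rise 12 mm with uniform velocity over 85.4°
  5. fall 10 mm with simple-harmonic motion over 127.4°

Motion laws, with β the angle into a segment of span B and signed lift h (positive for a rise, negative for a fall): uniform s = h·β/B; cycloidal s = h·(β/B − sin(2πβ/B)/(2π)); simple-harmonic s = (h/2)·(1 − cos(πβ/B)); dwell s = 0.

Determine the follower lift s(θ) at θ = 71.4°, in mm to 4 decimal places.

seg 1 [0°–59.9°] cycloidal, h=19: full span → s += 19 → s = 19.0000
seg 2 [59.9°–90.6°] simple-harmonic, h=-5: θ=71.4° here. β=11.5, B=30.7. -5/2·(1 − cos(π·0.3746)) = -1.5403 → s = 17.4597

17.4597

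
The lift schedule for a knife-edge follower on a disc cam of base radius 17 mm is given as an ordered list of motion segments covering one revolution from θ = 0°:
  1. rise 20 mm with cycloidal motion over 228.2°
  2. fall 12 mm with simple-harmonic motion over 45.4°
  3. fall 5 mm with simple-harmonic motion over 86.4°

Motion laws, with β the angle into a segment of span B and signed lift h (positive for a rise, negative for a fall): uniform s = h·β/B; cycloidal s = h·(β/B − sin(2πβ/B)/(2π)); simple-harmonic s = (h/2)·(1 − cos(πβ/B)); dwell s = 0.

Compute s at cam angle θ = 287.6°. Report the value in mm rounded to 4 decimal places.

seg 1 [0°–228.2°] cycloidal, h=20: full span → s += 20 → s = 20.0000
seg 2 [228.2°–273.6°] simple-harmonic, h=-12: full span → s += -12 → s = 8.0000
seg 3 [273.6°–360°] simple-harmonic, h=-5: θ=287.6° here. β=14, B=86.4. -5/2·(1 − cos(π·0.1620)) = -0.3170 → s = 7.6830

7.6830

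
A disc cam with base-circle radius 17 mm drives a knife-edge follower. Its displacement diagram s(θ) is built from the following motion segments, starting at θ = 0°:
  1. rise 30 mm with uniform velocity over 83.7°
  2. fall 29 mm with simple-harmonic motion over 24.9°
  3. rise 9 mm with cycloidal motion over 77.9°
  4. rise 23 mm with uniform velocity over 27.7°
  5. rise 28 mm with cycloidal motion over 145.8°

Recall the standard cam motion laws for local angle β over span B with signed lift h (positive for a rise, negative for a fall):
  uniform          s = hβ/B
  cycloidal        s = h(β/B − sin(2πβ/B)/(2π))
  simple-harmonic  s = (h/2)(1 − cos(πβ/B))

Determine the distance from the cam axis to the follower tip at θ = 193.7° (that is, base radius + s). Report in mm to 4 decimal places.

seg 1 [0°–83.7°] uniform, h=30: full span → s += 30 → s = 30.0000
seg 2 [83.7°–108.6°] simple-harmonic, h=-29: full span → s += -29 → s = 1.0000
seg 3 [108.6°–186.5°] cycloidal, h=9: full span → s += 9 → s = 10.0000
seg 4 [186.5°–214.2°] uniform, h=23: θ=193.7° here. β=7.2, B=27.7. 23·7.2/27.7 = 5.9783 → s = 15.9783
radial distance = base radius + s = 17 + 15.9783 = 32.9783

32.9783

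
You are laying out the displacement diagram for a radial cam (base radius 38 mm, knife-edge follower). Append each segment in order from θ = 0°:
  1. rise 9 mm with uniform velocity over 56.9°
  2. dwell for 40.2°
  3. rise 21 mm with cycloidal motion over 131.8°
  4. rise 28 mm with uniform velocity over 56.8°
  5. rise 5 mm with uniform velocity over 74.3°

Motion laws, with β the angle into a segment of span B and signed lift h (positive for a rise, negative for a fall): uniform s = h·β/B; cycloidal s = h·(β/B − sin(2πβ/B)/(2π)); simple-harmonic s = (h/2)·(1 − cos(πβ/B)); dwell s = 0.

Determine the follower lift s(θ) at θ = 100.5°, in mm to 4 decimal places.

seg 1 [0°–56.9°] uniform, h=9: full span → s += 9 → s = 9.0000
seg 2 [56.9°–97.1°] dwell: s stays 9.0000
seg 3 [97.1°–228.9°] cycloidal, h=21: θ=100.5° here. β=3.4, B=131.8. 21·(0.0258 − sin(2π·0.0258)/(2π)) = 0.0024 → s = 9.0024

9.0024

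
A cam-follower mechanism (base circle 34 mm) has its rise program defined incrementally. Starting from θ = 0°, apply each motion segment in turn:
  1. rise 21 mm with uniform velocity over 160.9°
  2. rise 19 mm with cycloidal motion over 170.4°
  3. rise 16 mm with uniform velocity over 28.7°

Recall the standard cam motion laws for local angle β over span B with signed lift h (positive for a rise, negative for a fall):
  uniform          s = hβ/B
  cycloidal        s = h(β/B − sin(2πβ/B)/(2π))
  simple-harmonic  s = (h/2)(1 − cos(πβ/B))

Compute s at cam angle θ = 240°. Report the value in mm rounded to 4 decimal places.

seg 1 [0°–160.9°] uniform, h=21: full span → s += 21 → s = 21.0000
seg 2 [160.9°–331.3°] cycloidal, h=19: θ=240° here. β=79.1, B=170.4. 19·(0.4642 − sin(2π·0.4642)/(2π)) = 8.1454 → s = 29.1454

29.1454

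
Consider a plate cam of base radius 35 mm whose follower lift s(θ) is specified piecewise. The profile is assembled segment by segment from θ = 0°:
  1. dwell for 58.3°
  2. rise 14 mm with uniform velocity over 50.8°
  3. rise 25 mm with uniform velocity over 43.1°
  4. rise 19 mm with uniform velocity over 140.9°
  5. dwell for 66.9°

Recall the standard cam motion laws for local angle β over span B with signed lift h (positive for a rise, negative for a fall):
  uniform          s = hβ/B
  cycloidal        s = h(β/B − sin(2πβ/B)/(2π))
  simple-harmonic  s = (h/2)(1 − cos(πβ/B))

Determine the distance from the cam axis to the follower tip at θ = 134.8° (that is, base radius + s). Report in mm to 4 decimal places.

seg 1 [0°–58.3°] dwell: s stays 0.0000
seg 2 [58.3°–109.1°] uniform, h=14: full span → s += 14 → s = 14.0000
seg 3 [109.1°–152.2°] uniform, h=25: θ=134.8° here. β=25.7, B=43.1. 25·25.7/43.1 = 14.9072 → s = 28.9072
radial distance = base radius + s = 35 + 28.9072 = 63.9072

63.9072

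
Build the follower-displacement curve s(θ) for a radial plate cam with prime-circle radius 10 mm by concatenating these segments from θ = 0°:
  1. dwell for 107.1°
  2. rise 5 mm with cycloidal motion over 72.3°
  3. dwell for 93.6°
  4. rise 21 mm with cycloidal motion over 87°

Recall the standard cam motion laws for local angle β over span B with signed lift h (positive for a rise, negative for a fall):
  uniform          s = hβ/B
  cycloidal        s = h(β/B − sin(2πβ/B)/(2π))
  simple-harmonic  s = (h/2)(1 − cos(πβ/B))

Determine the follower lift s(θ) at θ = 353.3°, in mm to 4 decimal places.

seg 1 [0°–107.1°] dwell: s stays 0.0000
seg 2 [107.1°–179.4°] cycloidal, h=5: full span → s += 5 → s = 5.0000
seg 3 [179.4°–273°] dwell: s stays 5.0000
seg 4 [273°–360°] cycloidal, h=21: θ=353.3° here. β=80.3, B=87. 21·(0.9230 − sin(2π·0.9230)/(2π)) = 20.9376 → s = 25.9376

25.9376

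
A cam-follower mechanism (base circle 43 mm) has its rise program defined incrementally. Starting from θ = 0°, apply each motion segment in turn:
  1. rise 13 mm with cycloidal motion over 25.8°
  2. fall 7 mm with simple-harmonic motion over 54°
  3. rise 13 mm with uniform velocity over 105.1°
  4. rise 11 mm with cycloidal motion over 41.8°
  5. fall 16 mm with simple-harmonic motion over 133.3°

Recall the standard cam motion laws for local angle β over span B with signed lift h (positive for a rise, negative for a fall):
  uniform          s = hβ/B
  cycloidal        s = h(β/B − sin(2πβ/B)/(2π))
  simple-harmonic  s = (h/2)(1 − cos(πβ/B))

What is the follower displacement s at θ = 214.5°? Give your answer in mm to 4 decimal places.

seg 1 [0°–25.8°] cycloidal, h=13: full span → s += 13 → s = 13.0000
seg 2 [25.8°–79.8°] simple-harmonic, h=-7: full span → s += -7 → s = 6.0000
seg 3 [79.8°–184.9°] uniform, h=13: full span → s += 13 → s = 19.0000
seg 4 [184.9°–226.7°] cycloidal, h=11: θ=214.5° here. β=29.6, B=41.8. 11·(0.7081 − sin(2π·0.7081)/(2π)) = 9.4800 → s = 28.4800

28.4800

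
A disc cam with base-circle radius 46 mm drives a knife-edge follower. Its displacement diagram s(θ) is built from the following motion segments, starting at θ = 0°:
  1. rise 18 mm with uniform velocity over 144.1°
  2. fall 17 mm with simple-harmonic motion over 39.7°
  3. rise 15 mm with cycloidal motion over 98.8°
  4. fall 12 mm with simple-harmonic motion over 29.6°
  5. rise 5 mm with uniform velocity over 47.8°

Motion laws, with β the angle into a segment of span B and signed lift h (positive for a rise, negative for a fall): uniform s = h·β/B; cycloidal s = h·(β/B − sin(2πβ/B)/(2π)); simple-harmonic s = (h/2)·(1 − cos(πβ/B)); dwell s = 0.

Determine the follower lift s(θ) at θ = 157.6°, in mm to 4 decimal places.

seg 1 [0°–144.1°] uniform, h=18: full span → s += 18 → s = 18.0000
seg 2 [144.1°–183.8°] simple-harmonic, h=-17: θ=157.6° here. β=13.5, B=39.7. -17/2·(1 − cos(π·0.3401)) = -4.4063 → s = 13.5937

13.5937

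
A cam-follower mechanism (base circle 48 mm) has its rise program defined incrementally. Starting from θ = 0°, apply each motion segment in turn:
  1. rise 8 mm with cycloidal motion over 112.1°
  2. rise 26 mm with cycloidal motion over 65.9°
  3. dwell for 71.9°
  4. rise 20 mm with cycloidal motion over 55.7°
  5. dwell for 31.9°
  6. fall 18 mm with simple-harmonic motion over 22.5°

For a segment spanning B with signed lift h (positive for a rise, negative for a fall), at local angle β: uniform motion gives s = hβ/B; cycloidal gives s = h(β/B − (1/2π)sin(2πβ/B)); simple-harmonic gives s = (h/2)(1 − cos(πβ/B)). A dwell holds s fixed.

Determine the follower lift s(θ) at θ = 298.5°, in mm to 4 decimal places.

seg 1 [0°–112.1°] cycloidal, h=8: full span → s += 8 → s = 8.0000
seg 2 [112.1°–178°] cycloidal, h=26: full span → s += 26 → s = 34.0000
seg 3 [178°–249.9°] dwell: s stays 34.0000
seg 4 [249.9°–305.6°] cycloidal, h=20: θ=298.5° here. β=48.6, B=55.7. 20·(0.8725 − sin(2π·0.8725)/(2π)) = 19.7361 → s = 53.7361

53.7361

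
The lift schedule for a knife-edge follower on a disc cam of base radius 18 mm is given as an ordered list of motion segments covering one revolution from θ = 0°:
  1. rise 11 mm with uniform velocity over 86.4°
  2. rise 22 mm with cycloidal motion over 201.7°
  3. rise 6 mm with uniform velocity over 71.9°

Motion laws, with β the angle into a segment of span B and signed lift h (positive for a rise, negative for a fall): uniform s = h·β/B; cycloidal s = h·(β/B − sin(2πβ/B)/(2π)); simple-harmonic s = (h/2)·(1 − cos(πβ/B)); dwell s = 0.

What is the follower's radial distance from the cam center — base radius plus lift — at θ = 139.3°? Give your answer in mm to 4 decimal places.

seg 1 [0°–86.4°] uniform, h=11: full span → s += 11 → s = 11.0000
seg 2 [86.4°–288.1°] cycloidal, h=22: θ=139.3° here. β=52.9, B=201.7. 22·(0.2623 − sin(2π·0.2623)/(2π)) = 2.2789 → s = 13.2789
radial distance = base radius + s = 18 + 13.2789 = 31.2789

31.2789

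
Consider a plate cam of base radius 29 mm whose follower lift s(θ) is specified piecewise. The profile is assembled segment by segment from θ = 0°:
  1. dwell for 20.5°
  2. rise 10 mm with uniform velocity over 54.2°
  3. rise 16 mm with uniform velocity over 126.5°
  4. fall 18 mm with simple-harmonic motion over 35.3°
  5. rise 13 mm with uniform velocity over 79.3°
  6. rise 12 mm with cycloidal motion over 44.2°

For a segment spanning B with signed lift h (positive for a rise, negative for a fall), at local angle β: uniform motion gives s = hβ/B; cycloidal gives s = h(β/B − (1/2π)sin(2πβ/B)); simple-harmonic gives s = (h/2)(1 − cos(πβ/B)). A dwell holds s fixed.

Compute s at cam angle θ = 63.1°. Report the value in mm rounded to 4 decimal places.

seg 1 [0°–20.5°] dwell: s stays 0.0000
seg 2 [20.5°–74.7°] uniform, h=10: θ=63.1° here. β=42.6, B=54.2. 10·42.6/54.2 = 7.8598 → s = 7.8598

7.8598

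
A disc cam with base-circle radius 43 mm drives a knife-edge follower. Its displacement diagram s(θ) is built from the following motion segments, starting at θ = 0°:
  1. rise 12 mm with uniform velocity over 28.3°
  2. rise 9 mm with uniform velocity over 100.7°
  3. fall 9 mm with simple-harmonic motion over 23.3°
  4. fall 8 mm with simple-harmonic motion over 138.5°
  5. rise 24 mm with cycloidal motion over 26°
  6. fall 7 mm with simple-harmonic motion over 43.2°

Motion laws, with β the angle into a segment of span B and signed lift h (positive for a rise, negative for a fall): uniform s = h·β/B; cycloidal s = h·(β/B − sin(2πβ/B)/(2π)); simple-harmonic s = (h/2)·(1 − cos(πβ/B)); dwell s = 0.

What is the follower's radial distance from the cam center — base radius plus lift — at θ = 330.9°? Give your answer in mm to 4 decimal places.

seg 1 [0°–28.3°] uniform, h=12: full span → s += 12 → s = 12.0000
seg 2 [28.3°–129°] uniform, h=9: full span → s += 9 → s = 21.0000
seg 3 [129°–152.3°] simple-harmonic, h=-9: full span → s += -9 → s = 12.0000
seg 4 [152.3°–290.8°] simple-harmonic, h=-8: full span → s += -8 → s = 4.0000
seg 5 [290.8°–316.8°] cycloidal, h=24: full span → s += 24 → s = 28.0000
seg 6 [316.8°–360°] simple-harmonic, h=-7: θ=330.9° here. β=14.1, B=43.2. -7/2·(1 − cos(π·0.3264)) = -1.6843 → s = 26.3157
radial distance = base radius + s = 43 + 26.3157 = 69.3157

69.3157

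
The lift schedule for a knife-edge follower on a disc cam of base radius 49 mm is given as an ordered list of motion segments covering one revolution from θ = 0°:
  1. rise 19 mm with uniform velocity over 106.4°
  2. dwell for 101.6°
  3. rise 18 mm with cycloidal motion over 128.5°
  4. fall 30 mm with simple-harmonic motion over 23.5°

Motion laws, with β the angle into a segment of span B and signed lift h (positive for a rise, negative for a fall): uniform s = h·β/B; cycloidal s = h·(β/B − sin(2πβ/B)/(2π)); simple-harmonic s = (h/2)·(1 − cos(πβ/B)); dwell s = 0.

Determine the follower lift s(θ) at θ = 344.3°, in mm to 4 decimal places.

seg 1 [0°–106.4°] uniform, h=19: full span → s += 19 → s = 19.0000
seg 2 [106.4°–208°] dwell: s stays 19.0000
seg 3 [208°–336.5°] cycloidal, h=18: full span → s += 18 → s = 37.0000
seg 4 [336.5°–360°] simple-harmonic, h=-30: θ=344.3° here. β=7.8, B=23.5. -30/2·(1 − cos(π·0.3319)) = -7.4422 → s = 29.5578

29.5578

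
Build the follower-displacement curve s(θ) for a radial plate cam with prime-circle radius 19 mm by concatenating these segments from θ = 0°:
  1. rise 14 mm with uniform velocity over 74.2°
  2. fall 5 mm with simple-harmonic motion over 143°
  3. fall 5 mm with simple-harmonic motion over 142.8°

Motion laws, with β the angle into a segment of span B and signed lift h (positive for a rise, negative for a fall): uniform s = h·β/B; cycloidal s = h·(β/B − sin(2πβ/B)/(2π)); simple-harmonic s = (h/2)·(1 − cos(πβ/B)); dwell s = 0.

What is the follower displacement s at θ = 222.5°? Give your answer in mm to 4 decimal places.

seg 1 [0°–74.2°] uniform, h=14: full span → s += 14 → s = 14.0000
seg 2 [74.2°–217.2°] simple-harmonic, h=-5: full span → s += -5 → s = 9.0000
seg 3 [217.2°–360°] simple-harmonic, h=-5: θ=222.5° here. β=5.3, B=142.8. -5/2·(1 − cos(π·0.0371)) = -0.0170 → s = 8.9830

8.9830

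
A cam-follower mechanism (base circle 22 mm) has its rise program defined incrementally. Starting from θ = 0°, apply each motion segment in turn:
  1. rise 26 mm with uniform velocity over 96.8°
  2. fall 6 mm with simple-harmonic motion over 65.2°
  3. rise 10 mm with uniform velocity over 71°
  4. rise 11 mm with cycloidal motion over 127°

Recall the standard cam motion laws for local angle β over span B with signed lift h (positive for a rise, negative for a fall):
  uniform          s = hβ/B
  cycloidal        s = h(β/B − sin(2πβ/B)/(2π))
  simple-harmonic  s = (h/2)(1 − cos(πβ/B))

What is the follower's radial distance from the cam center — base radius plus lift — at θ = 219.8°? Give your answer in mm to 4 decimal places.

seg 1 [0°–96.8°] uniform, h=26: full span → s += 26 → s = 26.0000
seg 2 [96.8°–162°] simple-harmonic, h=-6: full span → s += -6 → s = 20.0000
seg 3 [162°–233°] uniform, h=10: θ=219.8° here. β=57.8, B=71. 10·57.8/71 = 8.1408 → s = 28.1408
radial distance = base radius + s = 22 + 28.1408 = 50.1408

50.1408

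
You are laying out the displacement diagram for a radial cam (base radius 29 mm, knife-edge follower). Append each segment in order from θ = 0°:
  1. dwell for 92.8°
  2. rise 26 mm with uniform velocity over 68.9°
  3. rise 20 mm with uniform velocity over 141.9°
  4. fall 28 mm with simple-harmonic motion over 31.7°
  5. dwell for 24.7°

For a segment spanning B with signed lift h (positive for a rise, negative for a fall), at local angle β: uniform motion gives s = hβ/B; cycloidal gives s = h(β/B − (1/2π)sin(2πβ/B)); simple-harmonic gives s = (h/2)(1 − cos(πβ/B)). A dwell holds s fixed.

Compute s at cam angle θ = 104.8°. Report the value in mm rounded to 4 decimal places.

seg 1 [0°–92.8°] dwell: s stays 0.0000
seg 2 [92.8°–161.7°] uniform, h=26: θ=104.8° here. β=12, B=68.9. 26·12/68.9 = 4.5283 → s = 4.5283

4.5283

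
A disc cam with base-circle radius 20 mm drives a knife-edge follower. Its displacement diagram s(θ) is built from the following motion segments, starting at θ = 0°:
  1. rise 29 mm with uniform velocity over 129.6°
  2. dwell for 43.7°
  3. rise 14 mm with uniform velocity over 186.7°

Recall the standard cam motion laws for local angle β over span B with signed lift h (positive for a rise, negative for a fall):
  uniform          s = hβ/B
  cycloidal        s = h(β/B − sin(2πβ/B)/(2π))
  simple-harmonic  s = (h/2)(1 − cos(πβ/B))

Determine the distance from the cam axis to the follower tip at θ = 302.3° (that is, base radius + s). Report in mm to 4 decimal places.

seg 1 [0°–129.6°] uniform, h=29: full span → s += 29 → s = 29.0000
seg 2 [129.6°–173.3°] dwell: s stays 29.0000
seg 3 [173.3°–360°] uniform, h=14: θ=302.3° here. β=129, B=186.7. 14·129/186.7 = 9.6733 → s = 38.6733
radial distance = base radius + s = 20 + 38.6733 = 58.6733

58.6733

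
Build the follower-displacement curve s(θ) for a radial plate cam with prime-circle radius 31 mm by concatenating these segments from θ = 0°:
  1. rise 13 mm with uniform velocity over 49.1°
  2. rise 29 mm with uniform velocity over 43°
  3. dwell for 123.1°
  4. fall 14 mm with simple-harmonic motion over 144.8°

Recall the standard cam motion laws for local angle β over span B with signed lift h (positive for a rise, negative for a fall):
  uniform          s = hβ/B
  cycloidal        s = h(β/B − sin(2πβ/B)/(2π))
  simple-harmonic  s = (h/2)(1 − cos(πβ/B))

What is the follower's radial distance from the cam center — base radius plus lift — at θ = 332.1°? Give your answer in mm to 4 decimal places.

seg 1 [0°–49.1°] uniform, h=13: full span → s += 13 → s = 13.0000
seg 2 [49.1°–92.1°] uniform, h=29: full span → s += 29 → s = 42.0000
seg 3 [92.1°–215.2°] dwell: s stays 42.0000
seg 4 [215.2°–360°] simple-harmonic, h=-14: θ=332.1° here. β=116.9, B=144.8. -14/2·(1 − cos(π·0.8073)) = -12.7562 → s = 29.2438
radial distance = base radius + s = 31 + 29.2438 = 60.2438

60.2438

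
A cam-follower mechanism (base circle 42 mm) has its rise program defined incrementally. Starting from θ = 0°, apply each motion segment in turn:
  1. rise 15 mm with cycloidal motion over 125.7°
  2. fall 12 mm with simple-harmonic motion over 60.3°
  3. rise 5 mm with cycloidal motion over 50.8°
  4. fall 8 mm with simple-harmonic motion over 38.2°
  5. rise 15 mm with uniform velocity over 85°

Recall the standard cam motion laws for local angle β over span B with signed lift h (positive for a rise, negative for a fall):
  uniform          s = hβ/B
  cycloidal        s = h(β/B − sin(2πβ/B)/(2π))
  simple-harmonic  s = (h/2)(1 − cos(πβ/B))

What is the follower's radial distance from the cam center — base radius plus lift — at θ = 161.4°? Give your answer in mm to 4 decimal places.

seg 1 [0°–125.7°] cycloidal, h=15: full span → s += 15 → s = 15.0000
seg 2 [125.7°–186°] simple-harmonic, h=-12: θ=161.4° here. β=35.7, B=60.3. -12/2·(1 − cos(π·0.5920)) = -7.7108 → s = 7.2892
radial distance = base radius + s = 42 + 7.2892 = 49.2892

49.2892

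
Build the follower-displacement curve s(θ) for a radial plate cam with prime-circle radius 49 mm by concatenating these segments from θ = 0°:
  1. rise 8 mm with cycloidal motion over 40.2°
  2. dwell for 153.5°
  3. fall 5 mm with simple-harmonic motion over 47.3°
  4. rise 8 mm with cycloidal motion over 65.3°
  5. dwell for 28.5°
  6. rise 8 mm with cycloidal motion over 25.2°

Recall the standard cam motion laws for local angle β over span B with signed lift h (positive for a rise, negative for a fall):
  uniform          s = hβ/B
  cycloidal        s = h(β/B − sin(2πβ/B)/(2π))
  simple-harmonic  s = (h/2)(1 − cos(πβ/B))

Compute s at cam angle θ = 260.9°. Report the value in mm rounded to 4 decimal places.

seg 1 [0°–40.2°] cycloidal, h=8: full span → s += 8 → s = 8.0000
seg 2 [40.2°–193.7°] dwell: s stays 8.0000
seg 3 [193.7°–241°] simple-harmonic, h=-5: full span → s += -5 → s = 3.0000
seg 4 [241°–306.3°] cycloidal, h=8: θ=260.9° here. β=19.9, B=65.3. 8·(0.3047 − sin(2π·0.3047)/(2π)) = 1.2393 → s = 4.2393

4.2393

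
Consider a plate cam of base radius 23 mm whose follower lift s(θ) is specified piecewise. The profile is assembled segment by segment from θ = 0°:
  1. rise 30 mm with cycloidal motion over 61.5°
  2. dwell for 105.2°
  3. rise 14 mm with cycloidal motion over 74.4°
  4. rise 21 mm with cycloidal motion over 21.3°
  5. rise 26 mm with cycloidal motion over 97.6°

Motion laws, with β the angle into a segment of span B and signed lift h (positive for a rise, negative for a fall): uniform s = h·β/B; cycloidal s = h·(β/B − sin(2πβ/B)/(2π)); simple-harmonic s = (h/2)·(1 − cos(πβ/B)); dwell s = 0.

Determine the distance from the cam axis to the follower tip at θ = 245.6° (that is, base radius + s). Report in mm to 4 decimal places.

seg 1 [0°–61.5°] cycloidal, h=30: full span → s += 30 → s = 30.0000
seg 2 [61.5°–166.7°] dwell: s stays 30.0000
seg 3 [166.7°–241.1°] cycloidal, h=14: full span → s += 14 → s = 44.0000
seg 4 [241.1°–262.4°] cycloidal, h=21: θ=245.6° here. β=4.5, B=21.3. 21·(0.2113 − sin(2π·0.2113)/(2π)) = 1.1929 → s = 45.1929
radial distance = base radius + s = 23 + 45.1929 = 68.1929

68.1929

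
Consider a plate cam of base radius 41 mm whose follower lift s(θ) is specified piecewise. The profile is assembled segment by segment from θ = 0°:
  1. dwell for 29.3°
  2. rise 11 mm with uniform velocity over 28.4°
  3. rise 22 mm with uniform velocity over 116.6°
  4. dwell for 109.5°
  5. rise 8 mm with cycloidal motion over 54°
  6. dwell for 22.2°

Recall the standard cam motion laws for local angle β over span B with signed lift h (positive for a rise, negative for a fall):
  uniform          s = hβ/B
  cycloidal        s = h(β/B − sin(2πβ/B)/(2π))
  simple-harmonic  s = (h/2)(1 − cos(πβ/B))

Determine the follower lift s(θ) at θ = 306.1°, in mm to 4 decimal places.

seg 1 [0°–29.3°] dwell: s stays 0.0000
seg 2 [29.3°–57.7°] uniform, h=11: full span → s += 11 → s = 11.0000
seg 3 [57.7°–174.3°] uniform, h=22: full span → s += 22 → s = 33.0000
seg 4 [174.3°–283.8°] dwell: s stays 33.0000
seg 5 [283.8°–337.8°] cycloidal, h=8: θ=306.1° here. β=22.3, B=54. 8·(0.4130 − sin(2π·0.4130)/(2π)) = 2.6416 → s = 35.6416

35.6416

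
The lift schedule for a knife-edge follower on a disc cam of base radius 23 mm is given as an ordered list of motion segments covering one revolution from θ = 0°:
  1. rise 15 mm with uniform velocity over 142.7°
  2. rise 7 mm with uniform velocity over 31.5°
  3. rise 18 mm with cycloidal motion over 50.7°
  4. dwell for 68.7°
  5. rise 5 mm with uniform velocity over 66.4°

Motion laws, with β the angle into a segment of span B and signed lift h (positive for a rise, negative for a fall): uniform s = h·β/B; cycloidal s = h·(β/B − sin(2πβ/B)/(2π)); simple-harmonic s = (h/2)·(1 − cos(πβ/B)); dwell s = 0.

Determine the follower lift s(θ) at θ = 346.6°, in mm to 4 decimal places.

seg 1 [0°–142.7°] uniform, h=15: full span → s += 15 → s = 15.0000
seg 2 [142.7°–174.2°] uniform, h=7: full span → s += 7 → s = 22.0000
seg 3 [174.2°–224.9°] cycloidal, h=18: full span → s += 18 → s = 40.0000
seg 4 [224.9°–293.6°] dwell: s stays 40.0000
seg 5 [293.6°–360°] uniform, h=5: θ=346.6° here. β=53, B=66.4. 5·53/66.4 = 3.9910 → s = 43.9910

43.9910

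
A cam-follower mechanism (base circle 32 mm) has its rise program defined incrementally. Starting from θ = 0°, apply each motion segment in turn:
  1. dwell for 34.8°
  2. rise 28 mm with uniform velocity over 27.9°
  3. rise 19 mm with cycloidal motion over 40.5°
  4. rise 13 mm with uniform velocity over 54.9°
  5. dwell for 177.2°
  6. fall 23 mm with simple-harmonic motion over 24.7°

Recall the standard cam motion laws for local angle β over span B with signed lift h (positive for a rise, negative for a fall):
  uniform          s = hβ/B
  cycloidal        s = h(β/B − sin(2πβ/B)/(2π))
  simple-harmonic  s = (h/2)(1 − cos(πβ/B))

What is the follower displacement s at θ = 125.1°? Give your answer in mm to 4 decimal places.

seg 1 [0°–34.8°] dwell: s stays 0.0000
seg 2 [34.8°–62.7°] uniform, h=28: full span → s += 28 → s = 28.0000
seg 3 [62.7°–103.2°] cycloidal, h=19: full span → s += 19 → s = 47.0000
seg 4 [103.2°–158.1°] uniform, h=13: θ=125.1° here. β=21.9, B=54.9. 13·21.9/54.9 = 5.1858 → s = 52.1858

52.1858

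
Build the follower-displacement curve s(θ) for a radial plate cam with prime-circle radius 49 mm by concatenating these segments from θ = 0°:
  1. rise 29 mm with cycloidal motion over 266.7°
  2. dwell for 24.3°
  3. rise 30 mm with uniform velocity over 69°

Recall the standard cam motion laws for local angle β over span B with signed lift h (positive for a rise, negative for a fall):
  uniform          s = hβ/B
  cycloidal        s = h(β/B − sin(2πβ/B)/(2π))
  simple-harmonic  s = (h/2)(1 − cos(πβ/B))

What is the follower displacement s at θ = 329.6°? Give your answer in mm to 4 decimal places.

seg 1 [0°–266.7°] cycloidal, h=29: full span → s += 29 → s = 29.0000
seg 2 [266.7°–291°] dwell: s stays 29.0000
seg 3 [291°–360°] uniform, h=30: θ=329.6° here. β=38.6, B=69. 30·38.6/69 = 16.7826 → s = 45.7826

45.7826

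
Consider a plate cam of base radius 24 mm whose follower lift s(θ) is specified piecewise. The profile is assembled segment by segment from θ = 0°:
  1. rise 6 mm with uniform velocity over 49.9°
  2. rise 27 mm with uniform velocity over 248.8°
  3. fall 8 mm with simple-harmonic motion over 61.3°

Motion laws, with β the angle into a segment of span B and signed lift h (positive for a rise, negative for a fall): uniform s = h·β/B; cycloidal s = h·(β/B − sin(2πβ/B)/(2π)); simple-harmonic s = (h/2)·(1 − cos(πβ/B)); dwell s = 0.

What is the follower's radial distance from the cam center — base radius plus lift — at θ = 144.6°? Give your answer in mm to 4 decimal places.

seg 1 [0°–49.9°] uniform, h=6: full span → s += 6 → s = 6.0000
seg 2 [49.9°–298.7°] uniform, h=27: θ=144.6° here. β=94.7, B=248.8. 27·94.7/248.8 = 10.2769 → s = 16.2769
radial distance = base radius + s = 24 + 16.2769 = 40.2769

40.2769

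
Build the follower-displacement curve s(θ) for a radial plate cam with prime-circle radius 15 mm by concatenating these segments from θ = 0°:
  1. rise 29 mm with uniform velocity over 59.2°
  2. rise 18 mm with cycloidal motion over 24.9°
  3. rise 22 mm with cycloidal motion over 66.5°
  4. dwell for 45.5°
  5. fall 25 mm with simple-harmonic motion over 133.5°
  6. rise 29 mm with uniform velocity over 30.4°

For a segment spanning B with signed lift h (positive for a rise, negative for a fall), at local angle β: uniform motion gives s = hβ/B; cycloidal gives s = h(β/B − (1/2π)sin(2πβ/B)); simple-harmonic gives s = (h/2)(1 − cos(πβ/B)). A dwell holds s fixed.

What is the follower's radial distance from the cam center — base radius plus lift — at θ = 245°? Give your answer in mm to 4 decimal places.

seg 1 [0°–59.2°] uniform, h=29: full span → s += 29 → s = 29.0000
seg 2 [59.2°–84.1°] cycloidal, h=18: full span → s += 18 → s = 47.0000
seg 3 [84.1°–150.6°] cycloidal, h=22: full span → s += 22 → s = 69.0000
seg 4 [150.6°–196.1°] dwell: s stays 69.0000
seg 5 [196.1°–329.6°] simple-harmonic, h=-25: θ=245° here. β=48.9, B=133.5. -25/2·(1 − cos(π·0.3663)) = -7.4024 → s = 61.5976
radial distance = base radius + s = 15 + 61.5976 = 76.5976

76.5976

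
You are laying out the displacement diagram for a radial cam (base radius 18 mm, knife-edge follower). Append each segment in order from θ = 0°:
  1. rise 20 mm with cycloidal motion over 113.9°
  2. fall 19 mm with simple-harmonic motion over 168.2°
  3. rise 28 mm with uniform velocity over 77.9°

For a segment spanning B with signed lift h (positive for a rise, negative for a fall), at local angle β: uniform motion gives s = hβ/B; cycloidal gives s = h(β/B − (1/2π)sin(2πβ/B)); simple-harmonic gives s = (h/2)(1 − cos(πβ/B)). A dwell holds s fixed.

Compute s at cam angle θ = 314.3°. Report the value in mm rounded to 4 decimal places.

seg 1 [0°–113.9°] cycloidal, h=20: full span → s += 20 → s = 20.0000
seg 2 [113.9°–282.1°] simple-harmonic, h=-19: full span → s += -19 → s = 1.0000
seg 3 [282.1°–360°] uniform, h=28: θ=314.3° here. β=32.2, B=77.9. 28·32.2/77.9 = 11.5738 → s = 12.5738

12.5738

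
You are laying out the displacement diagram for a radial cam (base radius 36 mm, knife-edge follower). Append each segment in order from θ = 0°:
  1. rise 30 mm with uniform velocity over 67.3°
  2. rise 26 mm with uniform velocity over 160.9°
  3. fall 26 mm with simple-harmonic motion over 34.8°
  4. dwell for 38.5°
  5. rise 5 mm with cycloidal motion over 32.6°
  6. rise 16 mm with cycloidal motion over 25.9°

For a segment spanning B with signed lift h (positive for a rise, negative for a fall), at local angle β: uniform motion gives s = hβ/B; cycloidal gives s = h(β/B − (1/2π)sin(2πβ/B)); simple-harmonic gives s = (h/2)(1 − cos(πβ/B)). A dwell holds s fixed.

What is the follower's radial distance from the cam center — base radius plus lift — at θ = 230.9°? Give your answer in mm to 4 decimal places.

seg 1 [0°–67.3°] uniform, h=30: full span → s += 30 → s = 30.0000
seg 2 [67.3°–228.2°] uniform, h=26: full span → s += 26 → s = 56.0000
seg 3 [228.2°–263°] simple-harmonic, h=-26: θ=230.9° here. β=2.7, B=34.8. -26/2·(1 − cos(π·0.0776)) = -0.3843 → s = 55.6157
radial distance = base radius + s = 36 + 55.6157 = 91.6157

91.6157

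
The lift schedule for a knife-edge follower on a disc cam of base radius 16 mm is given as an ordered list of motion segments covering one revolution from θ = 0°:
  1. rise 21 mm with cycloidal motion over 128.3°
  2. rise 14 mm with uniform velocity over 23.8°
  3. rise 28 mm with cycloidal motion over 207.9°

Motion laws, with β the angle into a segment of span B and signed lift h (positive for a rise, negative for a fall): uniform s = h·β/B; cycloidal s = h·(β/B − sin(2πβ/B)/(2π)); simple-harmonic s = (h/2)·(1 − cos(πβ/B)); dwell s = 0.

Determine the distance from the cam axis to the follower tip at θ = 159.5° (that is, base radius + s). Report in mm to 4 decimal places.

seg 1 [0°–128.3°] cycloidal, h=21: full span → s += 21 → s = 21.0000
seg 2 [128.3°–152.1°] uniform, h=14: full span → s += 14 → s = 35.0000
seg 3 [152.1°–360°] cycloidal, h=28: θ=159.5° here. β=7.4, B=207.9. 28·(0.0356 − sin(2π·0.0356)/(2π)) = 0.0083 → s = 35.0083
radial distance = base radius + s = 16 + 35.0083 = 51.0083

51.0083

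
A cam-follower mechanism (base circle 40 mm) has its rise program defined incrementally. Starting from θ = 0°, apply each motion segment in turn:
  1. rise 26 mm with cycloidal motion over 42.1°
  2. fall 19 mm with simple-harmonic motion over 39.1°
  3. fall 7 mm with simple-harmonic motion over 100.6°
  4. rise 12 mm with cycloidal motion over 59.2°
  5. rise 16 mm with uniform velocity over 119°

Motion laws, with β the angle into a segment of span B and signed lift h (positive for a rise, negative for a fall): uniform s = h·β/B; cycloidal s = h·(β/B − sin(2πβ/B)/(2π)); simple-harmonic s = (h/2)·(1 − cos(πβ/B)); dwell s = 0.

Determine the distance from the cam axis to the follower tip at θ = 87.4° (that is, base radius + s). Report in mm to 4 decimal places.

seg 1 [0°–42.1°] cycloidal, h=26: full span → s += 26 → s = 26.0000
seg 2 [42.1°–81.2°] simple-harmonic, h=-19: full span → s += -19 → s = 7.0000
seg 3 [81.2°–181.8°] simple-harmonic, h=-7: θ=87.4° here. β=6.2, B=100.6. -7/2·(1 − cos(π·0.0616)) = -0.0654 → s = 6.9346
radial distance = base radius + s = 40 + 6.9346 = 46.9346

46.9346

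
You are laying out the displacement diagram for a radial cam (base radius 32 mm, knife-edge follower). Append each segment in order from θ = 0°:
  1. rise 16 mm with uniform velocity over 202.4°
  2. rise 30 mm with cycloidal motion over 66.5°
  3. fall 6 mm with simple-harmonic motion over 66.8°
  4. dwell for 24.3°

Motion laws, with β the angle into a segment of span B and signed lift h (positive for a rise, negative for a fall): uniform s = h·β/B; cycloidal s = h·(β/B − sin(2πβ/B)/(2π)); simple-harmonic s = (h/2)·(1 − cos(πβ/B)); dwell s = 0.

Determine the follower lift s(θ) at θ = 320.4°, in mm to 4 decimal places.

seg 1 [0°–202.4°] uniform, h=16: full span → s += 16 → s = 16.0000
seg 2 [202.4°–268.9°] cycloidal, h=30: full span → s += 30 → s = 46.0000
seg 3 [268.9°–335.7°] simple-harmonic, h=-6: θ=320.4° here. β=51.5, B=66.8. -6/2·(1 − cos(π·0.7710)) = -5.2563 → s = 40.7437

40.7437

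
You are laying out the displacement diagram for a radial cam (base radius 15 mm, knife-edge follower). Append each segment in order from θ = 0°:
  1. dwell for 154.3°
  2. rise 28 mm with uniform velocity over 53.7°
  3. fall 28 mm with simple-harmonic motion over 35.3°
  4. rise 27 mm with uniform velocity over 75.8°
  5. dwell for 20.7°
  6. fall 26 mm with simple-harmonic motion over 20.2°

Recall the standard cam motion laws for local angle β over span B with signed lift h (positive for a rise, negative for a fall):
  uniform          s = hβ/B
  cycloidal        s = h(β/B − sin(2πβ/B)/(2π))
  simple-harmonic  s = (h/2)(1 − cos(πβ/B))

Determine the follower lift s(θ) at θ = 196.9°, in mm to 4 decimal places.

seg 1 [0°–154.3°] dwell: s stays 0.0000
seg 2 [154.3°–208°] uniform, h=28: θ=196.9° here. β=42.6, B=53.7. 28·42.6/53.7 = 22.2123 → s = 22.2123

22.2123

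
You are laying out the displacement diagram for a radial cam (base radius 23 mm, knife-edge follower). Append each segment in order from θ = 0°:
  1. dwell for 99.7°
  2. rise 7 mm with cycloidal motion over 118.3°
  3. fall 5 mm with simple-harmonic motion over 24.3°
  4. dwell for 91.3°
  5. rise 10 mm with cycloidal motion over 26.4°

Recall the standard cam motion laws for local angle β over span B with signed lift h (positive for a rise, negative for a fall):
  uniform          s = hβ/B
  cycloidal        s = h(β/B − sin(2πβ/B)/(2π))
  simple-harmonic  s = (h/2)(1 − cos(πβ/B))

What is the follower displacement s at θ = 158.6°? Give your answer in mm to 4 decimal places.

seg 1 [0°–99.7°] dwell: s stays 0.0000
seg 2 [99.7°–218°] cycloidal, h=7: θ=158.6° here. β=58.9, B=118.3. 7·(0.4979 − sin(2π·0.4979)/(2π)) = 3.4704 → s = 3.4704

3.4704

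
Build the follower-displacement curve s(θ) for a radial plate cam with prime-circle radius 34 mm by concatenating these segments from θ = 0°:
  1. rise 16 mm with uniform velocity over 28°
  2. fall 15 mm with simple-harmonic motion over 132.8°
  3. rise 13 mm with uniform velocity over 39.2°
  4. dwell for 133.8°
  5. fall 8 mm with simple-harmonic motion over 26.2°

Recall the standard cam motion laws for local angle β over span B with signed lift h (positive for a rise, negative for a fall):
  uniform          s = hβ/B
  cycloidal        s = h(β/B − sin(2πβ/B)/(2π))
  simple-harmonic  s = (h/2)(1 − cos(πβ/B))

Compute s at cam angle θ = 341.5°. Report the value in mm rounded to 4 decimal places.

seg 1 [0°–28°] uniform, h=16: full span → s += 16 → s = 16.0000
seg 2 [28°–160.8°] simple-harmonic, h=-15: full span → s += -15 → s = 1.0000
seg 3 [160.8°–200°] uniform, h=13: full span → s += 13 → s = 14.0000
seg 4 [200°–333.8°] dwell: s stays 14.0000
seg 5 [333.8°–360°] simple-harmonic, h=-8: θ=341.5° here. β=7.7, B=26.2. -8/2·(1 − cos(π·0.2939)) = -1.5872 → s = 12.4128

12.4128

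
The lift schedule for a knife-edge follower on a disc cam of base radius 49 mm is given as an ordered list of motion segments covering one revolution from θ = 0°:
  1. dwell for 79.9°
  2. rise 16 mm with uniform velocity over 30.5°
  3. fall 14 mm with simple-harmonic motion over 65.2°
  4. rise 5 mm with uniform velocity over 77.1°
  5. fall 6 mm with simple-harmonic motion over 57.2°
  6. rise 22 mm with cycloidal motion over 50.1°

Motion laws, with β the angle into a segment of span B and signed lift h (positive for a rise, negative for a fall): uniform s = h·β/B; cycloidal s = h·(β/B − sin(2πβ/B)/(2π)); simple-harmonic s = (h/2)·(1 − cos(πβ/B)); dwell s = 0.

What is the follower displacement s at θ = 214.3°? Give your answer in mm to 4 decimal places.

seg 1 [0°–79.9°] dwell: s stays 0.0000
seg 2 [79.9°–110.4°] uniform, h=16: full span → s += 16 → s = 16.0000
seg 3 [110.4°–175.6°] simple-harmonic, h=-14: full span → s += -14 → s = 2.0000
seg 4 [175.6°–252.7°] uniform, h=5: θ=214.3° here. β=38.7, B=77.1. 5·38.7/77.1 = 2.5097 → s = 4.5097

4.5097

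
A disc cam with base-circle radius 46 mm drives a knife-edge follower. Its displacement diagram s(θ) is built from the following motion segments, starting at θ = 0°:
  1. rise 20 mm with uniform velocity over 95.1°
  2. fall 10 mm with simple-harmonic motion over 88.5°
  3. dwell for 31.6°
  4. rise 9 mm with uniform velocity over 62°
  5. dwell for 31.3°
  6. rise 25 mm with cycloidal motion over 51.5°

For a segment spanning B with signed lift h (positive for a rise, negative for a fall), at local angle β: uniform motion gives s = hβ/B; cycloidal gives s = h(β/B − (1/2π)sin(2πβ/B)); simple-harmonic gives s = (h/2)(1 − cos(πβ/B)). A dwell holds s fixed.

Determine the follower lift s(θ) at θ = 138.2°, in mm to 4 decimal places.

seg 1 [0°–95.1°] uniform, h=20: full span → s += 20 → s = 20.0000
seg 2 [95.1°–183.6°] simple-harmonic, h=-10: θ=138.2° here. β=43.1, B=88.5. -10/2·(1 − cos(π·0.4870)) = -4.7959 → s = 15.2041

15.2041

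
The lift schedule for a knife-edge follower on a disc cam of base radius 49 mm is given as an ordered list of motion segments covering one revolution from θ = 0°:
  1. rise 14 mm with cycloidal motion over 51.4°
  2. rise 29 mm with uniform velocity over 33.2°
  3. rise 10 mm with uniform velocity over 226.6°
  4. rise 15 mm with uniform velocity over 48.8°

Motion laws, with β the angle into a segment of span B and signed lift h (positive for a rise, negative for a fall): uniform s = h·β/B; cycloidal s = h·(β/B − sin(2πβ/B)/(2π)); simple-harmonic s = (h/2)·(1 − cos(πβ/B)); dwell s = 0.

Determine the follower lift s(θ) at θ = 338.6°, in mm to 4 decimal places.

seg 1 [0°–51.4°] cycloidal, h=14: full span → s += 14 → s = 14.0000
seg 2 [51.4°–84.6°] uniform, h=29: full span → s += 29 → s = 43.0000
seg 3 [84.6°–311.2°] uniform, h=10: full span → s += 10 → s = 53.0000
seg 4 [311.2°–360°] uniform, h=15: θ=338.6° here. β=27.4, B=48.8. 15·27.4/48.8 = 8.4221 → s = 61.4221

61.4221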